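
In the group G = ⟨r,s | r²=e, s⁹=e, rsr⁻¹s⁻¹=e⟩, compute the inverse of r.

The order of r is 2 (smallest k with rᵏ = e), so r⁻¹ = r¹ = r.
Check: r · r → r · r = e, giving e as required.

Answer: r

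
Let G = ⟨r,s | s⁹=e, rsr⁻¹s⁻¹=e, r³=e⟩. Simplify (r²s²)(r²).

Compute (r²s²) · (r²) by multiplying left to right and reducing via the relations at each step:
  (r²s²) · r² = rs²

Answer: rs²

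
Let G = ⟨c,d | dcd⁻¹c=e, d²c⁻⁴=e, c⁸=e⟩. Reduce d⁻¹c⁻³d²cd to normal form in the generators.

Multiply left to right, reducing at each step:
  (d⁻¹) · c⁻³ = c³d⁻¹
  (c³d⁻¹) · d² = c³d
  (c³d) · c = c²d
  (c²d) · d = c⁶

Answer: c⁶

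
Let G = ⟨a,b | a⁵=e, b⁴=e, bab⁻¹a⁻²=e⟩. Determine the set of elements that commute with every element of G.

An element z ∈ Z(G) iff z commutes with every generator.
For example e is central: e·a = a = a·e; e·b = b = b·e.
Whereas a ∉ Z(G) since a·b = ab ≠ a²b = b·a.
Checking each of the 20 elements this way gives Z(G) = {e}, of order 1.

Answer: {e}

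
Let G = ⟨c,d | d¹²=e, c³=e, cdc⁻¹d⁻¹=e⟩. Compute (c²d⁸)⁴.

Compute successive powers of (c²d⁸), reducing at each step:
  (c²d⁸)²: (c²d⁸) · c² = cd⁸;   (cd⁸) · d⁸ = cd⁴
  (c²d⁸)³: (cd⁴) · c² = d⁴;   (d⁴) · d⁸ = e
  (c²d⁸)⁴: e · c² = c²;   (c²) · d⁸ = c²d⁸

Answer: c²d⁸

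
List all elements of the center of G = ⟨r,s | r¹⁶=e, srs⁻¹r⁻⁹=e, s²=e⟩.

An element z ∈ Z(G) iff z commutes with every generator.
For example r² is central: (r²)·r = r³ = r·(r²); (r²)·s = r²s = s·(r²).
Whereas r ∉ Z(G) since r·s = rs ≠ r⁹s = s·r.
Checking each of the 32 elements this way gives Z(G) = {e, r², r⁴, r⁶, r⁸, r¹⁰, r¹², r¹⁴}, of order 8.

Answer: {e, r², r⁴, r⁶, r⁸, r¹⁰, r¹², r¹⁴}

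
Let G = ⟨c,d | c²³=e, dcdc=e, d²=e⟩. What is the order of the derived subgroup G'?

G' = [G, G] is generated by all commutators. The generator-pair commutators are: [c, d] = c².
The subgroup they normally generate is {e, c, c², c³, c⁴, c⁵, c⁶, c⁷, c⁸, c⁹, c¹⁰, c¹¹, c¹², c¹³, c¹⁴, c¹⁵, c¹⁶, c¹⁷, c¹⁸, c¹⁹, c²⁰, c²¹, c²²}, of order 23.
Check: |G/G'| = 46/23 = 2 is the order of the abelianisation.

Answer: 23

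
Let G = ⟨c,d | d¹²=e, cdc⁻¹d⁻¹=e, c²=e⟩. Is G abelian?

Each pair of generators commutes: c·d = cd = d·c. Since the generators pairwise commute, every element of G commutes with every other, so G is abelian.

Answer: Yes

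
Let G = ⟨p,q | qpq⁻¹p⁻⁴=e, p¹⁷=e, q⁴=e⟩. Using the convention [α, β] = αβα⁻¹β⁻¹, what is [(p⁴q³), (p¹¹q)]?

[(p⁴q³), (p¹¹q)] = (p⁴q³)·(p¹¹q)·(p⁴q³)⁻¹·(p¹¹q)⁻¹.
  (p⁴q³) · (p¹¹q) = p¹¹
  (p¹¹) · (pq) = p¹²q
  (p¹²q) · (p¹⁰q³) = p

Answer: p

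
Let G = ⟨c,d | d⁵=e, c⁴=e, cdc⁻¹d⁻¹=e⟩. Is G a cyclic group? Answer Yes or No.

|G| = 20. The element cd has order 20 (its powers give 20 distinct elements), so ⟨cd⟩ = G and G is cyclic.

Answer: Yes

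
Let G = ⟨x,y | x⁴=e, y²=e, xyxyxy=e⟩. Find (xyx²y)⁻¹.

The order of (xyx²y) is 2 (smallest k with (xyx²y)ᵏ = e), so (xyx²y)⁻¹ = (xyx²y)¹ = xyx²y.
Check: (xyx²y) · (xyx²y) → (xyx²y) · x = yx²y;   (yx²y) · y = yx²;   (yx²) · x² = y;   y · y = e, giving e as required.

Answer: xyx²y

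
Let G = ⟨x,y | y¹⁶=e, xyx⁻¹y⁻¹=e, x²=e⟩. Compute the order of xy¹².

Compute successive powers until reaching e:
  (xy¹²)¹ = xy¹², (xy¹²)² = y⁸, (xy¹²)³ = xy⁴, (xy¹²)⁴ = e.
The smallest positive k with (xy¹²)ᵏ = e is 4.

Answer: 4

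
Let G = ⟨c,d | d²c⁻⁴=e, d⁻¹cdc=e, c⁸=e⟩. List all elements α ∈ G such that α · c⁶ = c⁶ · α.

⟨c⁶⟩ ⊆ C_G(c⁶) since powers of c⁶ commute with c⁶; so |C_G(c⁶)| ≥ |⟨c⁶⟩| = 4.
By orbit–stabilizer, |C_G(c⁶)| = |G| / |conj. class of c⁶| = 16 / 2 = 8.
The 8 elements commuting with c⁶ are {e, c, c², c³, c⁴, c⁵, c⁶, c⁷}.

Answer: {e, c, c², c³, c⁴, c⁵, c⁶, c⁷}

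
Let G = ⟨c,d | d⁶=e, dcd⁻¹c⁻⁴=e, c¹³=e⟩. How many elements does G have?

Enumerate words in the generators, reducing via the relations: the distinct elements are
  {c, d, e, cd, c², c³, c⁴, c⁵, c⁶, c⁷, c⁸, c⁹, d², d³, d⁴, d⁵, cd², cd³, cd⁴, cd⁵, c²d, c³d, c¹², c¹¹, c¹⁰, c⁴d, c⁵d, c⁶d, c⁷d, c⁸d, c⁹d, c²d², c²d³, c²d⁴, c²d⁵, c³d², c³d³, c³d⁴, c³d⁵, c¹²d, c¹¹d, c¹⁰d, c⁴d², c⁴d³, c⁴d⁴, c⁴d⁵, c⁵d², c⁵d³, c⁵d⁴, c⁵d⁵, c⁶d², c⁶d³, c⁶d⁴, c⁶d⁵, c⁷d², c⁷d³, c⁷d⁴, c⁷d⁵, c⁸d², c⁸d³, c⁸d⁴, c⁸d⁵, c⁹d², c⁹d³, c⁹d⁴, c⁹d⁵, c¹²d², c¹²d³, c¹²d⁴, c¹²d⁵, c¹¹d², c¹¹d³, c¹¹d⁴, c¹¹d⁵, c¹⁰d², c¹⁰d³, c¹⁰d⁴, c¹⁰d⁵}.
No further products give new elements, so |G| = 78.

Answer: 78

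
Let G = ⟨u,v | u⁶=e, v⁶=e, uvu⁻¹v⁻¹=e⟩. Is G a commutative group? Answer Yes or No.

Each pair of generators commutes: u·v = uv = v·u. Since the generators pairwise commute, every element of G commutes with every other, so G is abelian.

Answer: Yes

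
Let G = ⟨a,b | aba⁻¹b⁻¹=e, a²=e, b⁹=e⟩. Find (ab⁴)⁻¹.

The order of (ab⁴) is 18 (smallest k with (ab⁴)ᵏ = e), so (ab⁴)⁻¹ = (ab⁴)¹⁷ = ab⁵.
Check: (ab⁴) · (ab⁵) → (ab⁴) · a = b⁴;   (b⁴) · b⁵ = e, giving e as required.

Answer: ab⁵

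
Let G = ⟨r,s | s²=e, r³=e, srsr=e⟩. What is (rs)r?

Compute (rs) · r by multiplying left to right and reducing via the relations at each step:
  (rs) · r = s

Answer: s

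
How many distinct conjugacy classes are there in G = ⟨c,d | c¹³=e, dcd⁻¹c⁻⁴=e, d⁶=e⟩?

The conjugacy classes (representative and size) are:
  [e] (size 1), [c⁴] (size 6), [c¹¹] (size 6), [c⁷d] (size 13), [c⁸d²] (size 13), [c¹²d³] (size 13), [c⁵d⁴] (size 13), [c¹¹d⁵] (size 13).
Class equation: 1 + 6 + 6 + 13 + 13 + 13 + 13 + 13 = 78 = |G|. So G has 8 conjugacy classes.

Answer: 8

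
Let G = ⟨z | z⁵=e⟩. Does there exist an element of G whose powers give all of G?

|G| = 5. The element z has order 5 (its powers give 5 distinct elements), so ⟨z⟩ = G and G is cyclic.

Answer: Yes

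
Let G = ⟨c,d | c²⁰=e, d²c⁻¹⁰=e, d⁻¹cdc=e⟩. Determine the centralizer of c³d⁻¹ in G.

⟨c³d⁻¹⟩ ⊆ C_G(c³d⁻¹) since powers of c³d⁻¹ commute with c³d⁻¹; so |C_G(c³d⁻¹)| ≥ |⟨c³d⁻¹⟩| = 4.
By orbit–stabilizer, |C_G(c³d⁻¹)| = |G| / |conj. class of c³d⁻¹| = 40 / 10 = 4.
The 4 elements commuting with c³d⁻¹ are {e, c¹⁰, c³d, c³d⁻¹}.

Answer: {e, c¹⁰, c³d, c³d⁻¹}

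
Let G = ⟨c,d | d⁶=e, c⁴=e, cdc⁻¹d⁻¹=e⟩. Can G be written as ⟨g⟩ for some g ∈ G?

|G| = 24, but the maximum element order in G is 12 < 24. No single element generates all of G, so G is not cyclic.

Answer: No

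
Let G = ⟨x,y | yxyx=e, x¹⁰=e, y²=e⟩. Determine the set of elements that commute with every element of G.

An element z ∈ Z(G) iff z commutes with every generator.
For example x⁵ is central: (x⁵)·x = x⁶ = x·(x⁵); (x⁵)·y = x⁵y = y·(x⁵).
Whereas x ∉ Z(G) since x·y = xy ≠ x⁹y = y·x.
Checking each of the 20 elements this way gives Z(G) = {e, x⁵}, of order 2.

Answer: {e, x⁵}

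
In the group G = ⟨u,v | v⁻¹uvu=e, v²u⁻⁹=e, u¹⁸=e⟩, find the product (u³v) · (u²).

Compute (u³v) · (u²) by multiplying left to right and reducing via the relations at each step:
  (u³v) · u² = uv

Answer: uv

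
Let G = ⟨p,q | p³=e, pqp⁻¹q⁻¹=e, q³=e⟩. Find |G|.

Enumerate words in the generators, reducing via the relations: the distinct elements are
  {e, p, q, pq, p², q², pq², p²q, p²q²}.
No further products give new elements, so |G| = 9.

Answer: 9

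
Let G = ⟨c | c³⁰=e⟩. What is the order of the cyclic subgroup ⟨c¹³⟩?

|⟨c¹³⟩| equals the order of c¹³. Compute successive powers until reaching e:
  (c¹³)¹ = c¹³, (c¹³)² = c²⁶, (c¹³)³ = c⁹, (c¹³)⁴ = c²², (c¹³)⁵ = c⁵, (c¹³)⁶ = c¹⁸, (c¹³)⁷ = c, (c¹³)⁸ = c¹⁴, (c¹³)⁹ = c²⁷, (c¹³)¹⁰ = c¹⁰, (c¹³)¹¹ = c²³, (c¹³)¹² = c⁶, (c¹³)¹³ = c¹⁹, (c¹³)¹⁴ = c², (c¹³)¹⁵ = c¹⁵, (c¹³)¹⁶ = c²⁸, (c¹³)¹⁷ = c¹¹, (c¹³)¹⁸ = c²⁴, (c¹³)¹⁹ = c⁷, (c¹³)²⁰ = c²⁰, (c¹³)²¹ = c³, (c¹³)²² = c¹⁶, (c¹³)²³ = c²⁹, (c¹³)²⁴ = c¹², (c¹³)²⁵ = c²⁵, (c¹³)²⁶ = c⁸, (c¹³)²⁷ = c²¹, (c¹³)²⁸ = c⁴, (c¹³)²⁹ = c¹⁷, (c¹³)³⁰ = e.
The smallest positive k with (c¹³)ᵏ = e is 30, so |⟨c¹³⟩| = 30.

Answer: 30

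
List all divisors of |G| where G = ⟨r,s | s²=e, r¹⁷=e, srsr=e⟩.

|G| = 34 = 2 · 17. By Lagrange's theorem the order of any subgroup divides 34; the divisors of 34 are 1, 2, 17, 34.

Answer: 1, 2, 17, 34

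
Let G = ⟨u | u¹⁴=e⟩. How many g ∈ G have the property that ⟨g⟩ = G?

G is cyclic of order 14. An element generates G iff its order is 14, and a cyclic group of order 14 has exactly φ(14) = 6 such elements.

Answer: 6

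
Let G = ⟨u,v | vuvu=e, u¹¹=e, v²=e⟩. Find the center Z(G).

An element z ∈ Z(G) iff z commutes with every generator.
For example e is central: e·u = u = u·e; e·v = v = v·e.
Whereas u ∉ Z(G) since u·v = uv ≠ u¹⁰v = v·u.
Checking each of the 22 elements this way gives Z(G) = {e}, of order 1.

Answer: {e}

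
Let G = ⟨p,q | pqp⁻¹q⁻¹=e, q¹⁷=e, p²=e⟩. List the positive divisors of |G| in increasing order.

|G| = 34 = 2 · 17. By Lagrange's theorem the order of any subgroup divides 34; the divisors of 34 are 1, 2, 17, 34.

Answer: 1, 2, 17, 34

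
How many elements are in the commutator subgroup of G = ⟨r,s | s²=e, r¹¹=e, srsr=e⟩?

G' = [G, G] is generated by all commutators. The generator-pair commutators are: [r, s] = r².
The subgroup they normally generate is {e, r, r², r³, r⁴, r⁵, r⁶, r⁷, r⁸, r⁹, r¹⁰}, of order 11.
Check: |G/G'| = 22/11 = 2 is the order of the abelianisation.

Answer: 11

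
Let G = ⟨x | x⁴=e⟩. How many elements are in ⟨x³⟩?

|⟨x³⟩| equals the order of x³. Compute successive powers until reaching e:
  (x³)¹ = x³, (x³)² = x², (x³)³ = x, (x³)⁴ = e.
The smallest positive k with (x³)ᵏ = e is 4, so |⟨x³⟩| = 4.

Answer: 4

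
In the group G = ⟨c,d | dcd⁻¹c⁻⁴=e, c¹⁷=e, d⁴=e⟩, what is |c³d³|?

Compute successive powers until reaching e:
  (c³d³)¹ = c³d³, (c³d³)² = c⁸d², (c³d³)³ = c⁵d, (c³d³)⁴ = e.
The smallest positive k with (c³d³)ᵏ = e is 4.

Answer: 4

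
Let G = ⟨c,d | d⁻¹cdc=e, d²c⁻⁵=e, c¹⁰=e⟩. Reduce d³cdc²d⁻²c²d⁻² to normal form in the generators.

Multiply left to right, reducing at each step:
  (d⁻¹) · c = c⁴d
  (c⁴d) · d = c⁹
  (c⁹) · c² = c
  c · d⁻² = c⁶
  (c⁶) · c² = c⁸
  (c⁸) · d⁻² = c³

Answer: c³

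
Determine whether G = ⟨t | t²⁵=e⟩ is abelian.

G has a single generator, so G is cyclic and hence abelian.

Answer: Yes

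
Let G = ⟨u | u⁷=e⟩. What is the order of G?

G is generated by a single element, so G is cyclic. The relator gives u⁷ = e and no smaller power is forced to be e, so the 7 powers {e, u, u², u³, u⁴, u⁵, u⁶} are distinct. Hence |G| = 7.

Answer: 7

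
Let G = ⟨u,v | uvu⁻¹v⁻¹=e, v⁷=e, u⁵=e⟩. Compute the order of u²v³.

Compute successive powers until reaching e:
  (u²v³)¹ = u²v³, (u²v³)² = u⁴v⁶, (u²v³)³ = uv², (u²v³)⁴ = u³v⁵, (u²v³)⁵ = v, (u²v³)⁶ = u²v⁴, (u²v³)⁷ = u⁴, (u²v³)⁸ = uv³, (u²v³)⁹ = u³v⁶, (u²v³)¹⁰ = v², (u²v³)¹¹ = u²v⁵, (u²v³)¹² = u⁴v, (u²v³)¹³ = uv⁴, (u²v³)¹⁴ = u³, (u²v³)¹⁵ = v³, (u²v³)¹⁶ = u²v⁶, (u²v³)¹⁷ = u⁴v², (u²v³)¹⁸ = uv⁵, (u²v³)¹⁹ = u³v, (u²v³)²⁰ = v⁴, (u²v³)²¹ = u², (u²v³)²² = u⁴v³, (u²v³)²³ = uv⁶, (u²v³)²⁴ = u³v², (u²v³)²⁵ = v⁵, (u²v³)²⁶ = u²v, (u²v³)²⁷ = u⁴v⁴, (u²v³)²⁸ = u, (u²v³)²⁹ = u³v³, (u²v³)³⁰ = v⁶, (u²v³)³¹ = u²v², (u²v³)³² = u⁴v⁵, (u²v³)³³ = uv, (u²v³)³⁴ = u³v⁴, (u²v³)³⁵ = e.
The smallest positive k with (u²v³)ᵏ = e is 35.

Answer: 35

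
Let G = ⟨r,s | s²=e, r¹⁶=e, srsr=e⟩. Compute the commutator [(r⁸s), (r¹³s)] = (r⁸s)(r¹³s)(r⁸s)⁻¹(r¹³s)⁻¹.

[(r⁸s), (r¹³s)] = (r⁸s)·(r¹³s)·(r⁸s)⁻¹·(r¹³s)⁻¹.
  (r⁸s) · (r¹³s) = r¹¹
  (r¹¹) · (r⁸s) = r³s
  (r³s) · (r¹³s) = r⁶

Answer: r⁶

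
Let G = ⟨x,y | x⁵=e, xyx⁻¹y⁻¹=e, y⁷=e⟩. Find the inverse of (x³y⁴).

The order of (x³y⁴) is 35 (smallest k with (x³y⁴)ᵏ = e), so (x³y⁴)⁻¹ = (x³y⁴)³⁴ = x²y³.
Check: (x³y⁴) · (x²y³) → (x³y⁴) · x² = y⁴;   (y⁴) · y³ = e, giving e as required.

Answer: x²y³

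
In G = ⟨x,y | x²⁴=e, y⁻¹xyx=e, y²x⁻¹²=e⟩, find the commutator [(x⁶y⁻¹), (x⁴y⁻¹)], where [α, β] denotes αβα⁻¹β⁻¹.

[(x⁶y⁻¹), (x⁴y⁻¹)] = (x⁶y⁻¹)·(x⁴y⁻¹)·(x⁶y⁻¹)⁻¹·(x⁴y⁻¹)⁻¹.
  (x⁶y⁻¹) · (x⁴y⁻¹) = x¹⁴
  (x¹⁴) · (x⁶y) = x⁸y⁻¹
  (x⁸y⁻¹) · (x⁴y) = x⁴

Answer: x⁴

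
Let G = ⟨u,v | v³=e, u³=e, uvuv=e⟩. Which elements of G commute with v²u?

⟨v²u⟩ ⊆ C_G(v²u) since powers of v²u commute with v²u; so |C_G(v²u)| ≥ |⟨v²u⟩| = 3.
By orbit–stabilizer, |C_G(v²u)| = |G| / |conj. class of v²u| = 12 / 4 = 3.
The 3 elements commuting with v²u are {e, u²v, v²u}.

Answer: {e, u²v, v²u}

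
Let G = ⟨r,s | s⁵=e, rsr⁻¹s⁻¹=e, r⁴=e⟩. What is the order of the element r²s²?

Compute successive powers until reaching e:
  (r²s²)¹ = r²s², (r²s²)² = s⁴, (r²s²)³ = r²s, (r²s²)⁴ = s³, (r²s²)⁵ = r², (r²s²)⁶ = s², (r²s²)⁷ = r²s⁴, (r²s²)⁸ = s, (r²s²)⁹ = r²s³, (r²s²)¹⁰ = e.
The smallest positive k with (r²s²)ᵏ = e is 10.

Answer: 10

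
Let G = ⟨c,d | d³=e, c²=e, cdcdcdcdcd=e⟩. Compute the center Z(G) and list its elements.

An element z ∈ Z(G) iff z commutes with every generator.
For example e is central: e·c = c = c·e; e·d = d = d·e.
Whereas c ∉ Z(G) since c·d = cd ≠ dc = d·c.
Checking each of the 60 elements this way gives Z(G) = {e}, of order 1.

Answer: {e}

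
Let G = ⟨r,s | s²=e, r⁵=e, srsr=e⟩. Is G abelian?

r·s = rs but s·r = r⁴s, so r·s ≠ s·r and G is not abelian.

Answer: No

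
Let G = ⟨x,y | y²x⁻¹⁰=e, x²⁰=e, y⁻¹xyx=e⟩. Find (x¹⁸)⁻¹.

The order of (x¹⁸) is 10 (smallest k with (x¹⁸)ᵏ = e), so (x¹⁸)⁻¹ = (x¹⁸)⁹ = x².
Check: (x¹⁸) · (x²) → (x¹⁸) · x² = e, giving e as required.

Answer: x²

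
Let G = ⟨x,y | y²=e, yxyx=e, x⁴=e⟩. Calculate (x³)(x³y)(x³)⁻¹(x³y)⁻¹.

[(x³), (x³y)] = (x³)·(x³y)·(x³)⁻¹·(x³y)⁻¹.
  (x³) · (x³y) = x²y
  (x²y) · x = xy
  (xy) · (x³y) = x²

Answer: x²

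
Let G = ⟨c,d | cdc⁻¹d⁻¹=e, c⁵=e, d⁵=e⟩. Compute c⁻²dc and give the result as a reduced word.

Multiply left to right, reducing at each step:
  (c³) · d = c³d
  (c³d) · c = c⁴d

Answer: c⁴d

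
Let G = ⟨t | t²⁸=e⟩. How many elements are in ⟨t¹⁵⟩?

|⟨t¹⁵⟩| equals the order of t¹⁵. Compute successive powers until reaching e:
  (t¹⁵)¹ = t¹⁵, (t¹⁵)² = t², (t¹⁵)³ = t¹⁷, (t¹⁵)⁴ = t⁴, (t¹⁵)⁵ = t¹⁹, (t¹⁵)⁶ = t⁶, (t¹⁵)⁷ = t²¹, (t¹⁵)⁸ = t⁸, (t¹⁵)⁹ = t²³, (t¹⁵)¹⁰ = t¹⁰, (t¹⁵)¹¹ = t²⁵, (t¹⁵)¹² = t¹², (t¹⁵)¹³ = t²⁷, (t¹⁵)¹⁴ = t¹⁴, (t¹⁵)¹⁵ = t, (t¹⁵)¹⁶ = t¹⁶, (t¹⁵)¹⁷ = t³, (t¹⁵)¹⁸ = t¹⁸, (t¹⁵)¹⁹ = t⁵, (t¹⁵)²⁰ = t²⁰, (t¹⁵)²¹ = t⁷, (t¹⁵)²² = t²², (t¹⁵)²³ = t⁹, (t¹⁵)²⁴ = t²⁴, (t¹⁵)²⁵ = t¹¹, (t¹⁵)²⁶ = t²⁶, (t¹⁵)²⁷ = t¹³, (t¹⁵)²⁸ = e.
The smallest positive k with (t¹⁵)ᵏ = e is 28, so |⟨t¹⁵⟩| = 28.

Answer: 28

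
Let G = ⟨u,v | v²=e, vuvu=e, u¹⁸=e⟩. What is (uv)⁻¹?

The order of (uv) is 2 (smallest k with (uv)ᵏ = e), so (uv)⁻¹ = (uv)¹ = uv.
Check: (uv) · (uv) → (uv) · u = v;   v · v = e, giving e as required.

Answer: uv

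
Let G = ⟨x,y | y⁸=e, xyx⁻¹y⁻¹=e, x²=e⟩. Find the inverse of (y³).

The order of (y³) is 8 (smallest k with (y³)ᵏ = e), so (y³)⁻¹ = (y³)⁷ = y⁵.
Check: (y³) · (y⁵) → (y³) · y⁵ = e, giving e as required.

Answer: y⁵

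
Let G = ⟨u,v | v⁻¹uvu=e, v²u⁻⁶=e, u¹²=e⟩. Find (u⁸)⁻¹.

The order of (u⁸) is 3 (smallest k with (u⁸)ᵏ = e), so (u⁸)⁻¹ = (u⁸)² = u⁴.
Check: (u⁸) · (u⁴) → (u⁸) · u⁴ = e, giving e as required.

Answer: u⁴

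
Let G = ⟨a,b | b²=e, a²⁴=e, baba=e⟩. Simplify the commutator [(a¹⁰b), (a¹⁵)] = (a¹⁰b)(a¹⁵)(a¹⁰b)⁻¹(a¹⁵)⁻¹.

[(a¹⁰b), (a¹⁵)] = (a¹⁰b)·(a¹⁵)·(a¹⁰b)⁻¹·(a¹⁵)⁻¹.
  (a¹⁰b) · (a¹⁵) = a¹⁹b
  (a¹⁹b) · (a¹⁰b) = a⁹
  (a⁹) · (a⁹) = a¹⁸

Answer: a¹⁸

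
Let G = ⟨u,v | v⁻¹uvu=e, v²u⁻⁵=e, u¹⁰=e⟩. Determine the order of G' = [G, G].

G' = [G, G] is generated by all commutators. The generator-pair commutators are: [u, v] = u².
The subgroup they normally generate is {e, u², u⁴, u⁶, u⁸}, of order 5.
Check: |G/G'| = 20/5 = 4 is the order of the abelianisation.

Answer: 5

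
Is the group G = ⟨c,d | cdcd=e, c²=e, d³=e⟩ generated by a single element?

Every cyclic group is abelian. But c·d = cd while d·c = cd², so c·d ≠ d·c and G is not abelian. Hence G is not cyclic.

Answer: No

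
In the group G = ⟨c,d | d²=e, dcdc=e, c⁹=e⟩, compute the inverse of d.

The order of d is 2 (smallest k with dᵏ = e), so d⁻¹ = d¹ = d.
Check: d · d → d · d = e, giving e as required.

Answer: d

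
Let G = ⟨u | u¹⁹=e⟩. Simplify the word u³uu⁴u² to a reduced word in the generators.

Multiply left to right, reducing at each step:
  (u³) · u = u⁴
  (u⁴) · u⁴ = u⁸
  (u⁸) · u² = u¹⁰

Answer: u¹⁰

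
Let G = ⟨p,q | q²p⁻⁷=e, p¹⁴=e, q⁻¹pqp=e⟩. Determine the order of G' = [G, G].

G' = [G, G] is generated by all commutators. The generator-pair commutators are: [p, q] = p².
The subgroup they normally generate is {e, p², p⁴, p⁶, p⁸, p¹⁰, p¹²}, of order 7.
Check: |G/G'| = 28/7 = 4 is the order of the abelianisation.

Answer: 7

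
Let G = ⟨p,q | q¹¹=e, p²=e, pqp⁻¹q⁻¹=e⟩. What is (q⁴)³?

Compute successive powers of (q⁴), reducing at each step:
  (q⁴)²: (q⁴) · q⁴ = q⁸
  (q⁴)³: (q⁸) · q⁴ = q

Answer: q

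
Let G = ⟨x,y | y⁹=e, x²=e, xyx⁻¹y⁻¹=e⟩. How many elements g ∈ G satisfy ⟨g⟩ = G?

G is cyclic of order 18. An element generates G iff its order is 18, and a cyclic group of order 18 has exactly φ(18) = 6 such elements.

Answer: 6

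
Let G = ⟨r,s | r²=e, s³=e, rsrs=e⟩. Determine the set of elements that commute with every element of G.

An element z ∈ Z(G) iff z commutes with every generator.
For example e is central: e·r = r = r·e; e·s = s = s·e.
Whereas r ∉ Z(G) since r·s = rs ≠ rs² = s·r.
Checking each of the 6 elements this way gives Z(G) = {e}, of order 1.

Answer: {e}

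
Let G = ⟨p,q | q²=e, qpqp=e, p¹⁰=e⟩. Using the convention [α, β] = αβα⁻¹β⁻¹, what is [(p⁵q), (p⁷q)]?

[(p⁵q), (p⁷q)] = (p⁵q)·(p⁷q)·(p⁵q)⁻¹·(p⁷q)⁻¹.
  (p⁵q) · (p⁷q) = p⁸
  (p⁸) · (p⁵q) = p³q
  (p³q) · (p⁷q) = p⁶

Answer: p⁶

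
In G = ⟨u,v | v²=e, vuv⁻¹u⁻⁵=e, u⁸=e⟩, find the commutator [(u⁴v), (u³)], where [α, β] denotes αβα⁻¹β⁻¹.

[(u⁴v), (u³)] = (u⁴v)·(u³)·(u⁴v)⁻¹·(u³)⁻¹.
  (u⁴v) · (u³) = u³v
  (u³v) · (u⁴v) = u⁷
  (u⁷) · (u⁵) = u⁴

Answer: u⁴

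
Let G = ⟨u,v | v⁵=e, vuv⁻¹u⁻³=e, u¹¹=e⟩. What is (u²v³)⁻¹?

The order of (u²v³) is 5 (smallest k with (u²v³)ᵏ = e), so (u²v³)⁻¹ = (u²v³)⁴ = u⁴v².
Check: (u²v³) · (u⁴v²) → (u²v³) · u⁴ = v³;   (v³) · v² = e, giving e as required.

Answer: u⁴v²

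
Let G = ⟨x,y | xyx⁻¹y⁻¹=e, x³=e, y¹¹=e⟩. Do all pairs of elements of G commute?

Each pair of generators commutes: x·y = xy = y·x. Since the generators pairwise commute, every element of G commutes with every other, so G is abelian.

Answer: Yes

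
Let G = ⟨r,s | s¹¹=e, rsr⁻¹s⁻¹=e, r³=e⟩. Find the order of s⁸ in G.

Compute successive powers until reaching e:
  (s⁸)¹ = s⁸, (s⁸)² = s⁵, (s⁸)³ = s², (s⁸)⁴ = s¹⁰, (s⁸)⁵ = s⁷, (s⁸)⁶ = s⁴, (s⁸)⁷ = s, (s⁸)⁸ = s⁹, (s⁸)⁹ = s⁶, (s⁸)¹⁰ = s³, (s⁸)¹¹ = e.
The smallest positive k with (s⁸)ᵏ = e is 11.

Answer: 11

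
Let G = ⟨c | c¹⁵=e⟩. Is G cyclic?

|G| = 15. The element c has order 15 (its powers give 15 distinct elements), so ⟨c⟩ = G and G is cyclic.

Answer: Yes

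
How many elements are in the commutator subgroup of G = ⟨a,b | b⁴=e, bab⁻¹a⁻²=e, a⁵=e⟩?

G' = [G, G] is generated by all commutators. The generator-pair commutators are: [a, b] = a⁴.
The subgroup they normally generate is {e, a, a², a³, a⁴}, of order 5.
Check: |G/G'| = 20/5 = 4 is the order of the abelianisation.

Answer: 5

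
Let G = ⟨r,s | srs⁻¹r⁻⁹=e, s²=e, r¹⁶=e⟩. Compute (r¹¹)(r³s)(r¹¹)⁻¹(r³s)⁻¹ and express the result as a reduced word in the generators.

[(r¹¹), (r³s)] = (r¹¹)·(r³s)·(r¹¹)⁻¹·(r³s)⁻¹.
  (r¹¹) · (r³s) = r¹⁴s
  (r¹⁴s) · (r⁵) = r¹¹s
  (r¹¹s) · (r⁵s) = r⁸

Answer: r⁸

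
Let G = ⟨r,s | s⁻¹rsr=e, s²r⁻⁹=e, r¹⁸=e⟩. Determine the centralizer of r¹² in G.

⟨r¹²⟩ ⊆ C_G(r¹²) since powers of r¹² commute with r¹²; so |C_G(r¹²)| ≥ |⟨r¹²⟩| = 3.
By orbit–stabilizer, |C_G(r¹²)| = |G| / |conj. class of r¹²| = 36 / 2 = 18.
The 18 elements commuting with r¹² are {e, r, r², r³, r⁴, r⁵, r⁶, r⁷, r⁸, r⁹, r¹⁰, r¹¹, r¹², r¹³, r¹⁴, r¹⁵, r¹⁶, r¹⁷}.

Answer: {e, r, r², r³, r⁴, r⁵, r⁶, r⁷, r⁸, r⁹, r¹⁰, r¹¹, r¹², r¹³, r¹⁴, r¹⁵, r¹⁶, r¹⁷}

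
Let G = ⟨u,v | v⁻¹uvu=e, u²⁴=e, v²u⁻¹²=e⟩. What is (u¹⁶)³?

Compute successive powers of (u¹⁶), reducing at each step:
  (u¹⁶)²: (u¹⁶) · u¹⁶ = u⁸
  (u¹⁶)³: (u⁸) · u¹⁶ = e

Answer: e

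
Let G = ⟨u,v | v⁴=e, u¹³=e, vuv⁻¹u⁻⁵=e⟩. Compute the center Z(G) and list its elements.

An element z ∈ Z(G) iff z commutes with every generator.
For example e is central: e·u = u = u·e; e·v = v = v·e.
Whereas u ∉ Z(G) since u·v = uv ≠ u⁵v = v·u.
Checking each of the 52 elements this way gives Z(G) = {e}, of order 1.

Answer: {e}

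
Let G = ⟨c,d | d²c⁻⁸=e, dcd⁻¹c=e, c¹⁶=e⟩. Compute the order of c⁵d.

Compute successive powers until reaching e:
  (c⁵d)¹ = c⁵d, (c⁵d)² = c⁸, (c⁵d)³ = c⁵d⁻¹, (c⁵d)⁴ = e.
The smallest positive k with (c⁵d)ᵏ = e is 4.

Answer: 4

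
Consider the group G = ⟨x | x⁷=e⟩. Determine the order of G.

G is generated by a single element, so G is cyclic. The relator gives x⁷ = e and no smaller power is forced to be e, so the 7 powers {e, x, x², x³, x⁴, x⁵, x⁶} are distinct. Hence |G| = 7.

Answer: 7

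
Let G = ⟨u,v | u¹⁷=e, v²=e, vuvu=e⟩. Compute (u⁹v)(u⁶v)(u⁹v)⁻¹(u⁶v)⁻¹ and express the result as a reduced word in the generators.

[(u⁹v), (u⁶v)] = (u⁹v)·(u⁶v)·(u⁹v)⁻¹·(u⁶v)⁻¹.
  (u⁹v) · (u⁶v) = u³
  (u³) · (u⁹v) = u¹²v
  (u¹²v) · (u⁶v) = u⁶

Answer: u⁶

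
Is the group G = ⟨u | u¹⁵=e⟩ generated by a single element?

|G| = 15. The element u has order 15 (its powers give 15 distinct elements), so ⟨u⟩ = G and G is cyclic.

Answer: Yes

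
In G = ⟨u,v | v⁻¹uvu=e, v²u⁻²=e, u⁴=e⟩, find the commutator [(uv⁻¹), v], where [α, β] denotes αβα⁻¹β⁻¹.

[(uv⁻¹), v] = (uv⁻¹)·v·(uv⁻¹)⁻¹·v⁻¹.
  (uv⁻¹) · v = u
  u · (uv) = v⁻¹
  (v⁻¹) · (v⁻¹) = u²

Answer: u²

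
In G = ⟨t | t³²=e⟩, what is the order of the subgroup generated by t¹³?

|⟨t¹³⟩| equals the order of t¹³. Compute successive powers until reaching e:
  (t¹³)¹ = t¹³, (t¹³)² = t²⁶, (t¹³)³ = t⁷, (t¹³)⁴ = t²⁰, (t¹³)⁵ = t, (t¹³)⁶ = t¹⁴, (t¹³)⁷ = t²⁷, (t¹³)⁸ = t⁸, (t¹³)⁹ = t²¹, (t¹³)¹⁰ = t², (t¹³)¹¹ = t¹⁵, (t¹³)¹² = t²⁸, (t¹³)¹³ = t⁹, (t¹³)¹⁴ = t²², (t¹³)¹⁵ = t³, (t¹³)¹⁶ = t¹⁶, (t¹³)¹⁷ = t²⁹, (t¹³)¹⁸ = t¹⁰, (t¹³)¹⁹ = t²³, (t¹³)²⁰ = t⁴, (t¹³)²¹ = t¹⁷, (t¹³)²² = t³⁰, (t¹³)²³ = t¹¹, (t¹³)²⁴ = t²⁴, (t¹³)²⁵ = t⁵, (t¹³)²⁶ = t¹⁸, (t¹³)²⁷ = t³¹, (t¹³)²⁸ = t¹², (t¹³)²⁹ = t²⁵, (t¹³)³⁰ = t⁶, (t¹³)³¹ = t¹⁹, (t¹³)³² = e.
The smallest positive k with (t¹³)ᵏ = e is 32, so |⟨t¹³⟩| = 32.

Answer: 32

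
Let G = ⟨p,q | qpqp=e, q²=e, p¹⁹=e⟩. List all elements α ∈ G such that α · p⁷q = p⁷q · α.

⟨p⁷q⟩ ⊆ C_G(p⁷q) since powers of p⁷q commute with p⁷q; so |C_G(p⁷q)| ≥ |⟨p⁷q⟩| = 2.
By orbit–stabilizer, |C_G(p⁷q)| = |G| / |conj. class of p⁷q| = 38 / 19 = 2.
The 2 elements commuting with p⁷q are {e, p⁷q}.

Answer: {e, p⁷q}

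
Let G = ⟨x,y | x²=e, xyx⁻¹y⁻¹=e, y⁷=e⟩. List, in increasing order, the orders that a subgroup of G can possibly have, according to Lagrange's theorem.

|G| = 14 = 2 · 7. By Lagrange's theorem the order of any subgroup divides 14; the divisors of 14 are 1, 2, 7, 14.

Answer: 1, 2, 7, 14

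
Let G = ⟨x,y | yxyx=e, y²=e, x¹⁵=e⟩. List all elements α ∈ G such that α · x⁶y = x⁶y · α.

⟨x⁶y⟩ ⊆ C_G(x⁶y) since powers of x⁶y commute with x⁶y; so |C_G(x⁶y)| ≥ |⟨x⁶y⟩| = 2.
By orbit–stabilizer, |C_G(x⁶y)| = |G| / |conj. class of x⁶y| = 30 / 15 = 2.
The 2 elements commuting with x⁶y are {e, x⁶y}.

Answer: {e, x⁶y}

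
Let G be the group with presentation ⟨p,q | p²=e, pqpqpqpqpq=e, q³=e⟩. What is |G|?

Enumerate words in the generators, reducing via the relations: the distinct elements are
  {e, p, q, pq, qp, q², pqp, pq², qpq, q²p, pqpq, pq²p, qpqp, qpq², q²pq, pqpqp, pqpq², pq²pq, qpq²p, q²pqp, q²pq², pqpq²p, pq²pqp, pq²pq², qpqpq², qpq²pq, q²pqpq, q²pq²p, pqpq²pq, pq²pqpq, pq²pq²p, qpqpq²p, qpq²pqp, qpq²pq², q²pqpq², q²pq²pq, pqpq²pqp, pqpq²pq², pq²pqpq², qpqpq²pq, qpq²pqpq, q²pqpq²p, q²pq²pqp, pqpq²pqpq, pq²pqpq²p, qpqpq²pq², qpq²pqpq², q²pqpq²pq, q²pq²pqpq, pqpq²pqpq², pq²pqpq²pq, qpq²pqpq²p, q²pqpq²pqp, q²pqpq²pq², q²pq²pqpq², pqpq²pqpq²p, pq²pqpq²pqp, pq²pqpq²pq², qpq²pqpq²pq, pqpq²pqpq²pq}.
No further products give new elements, so |G| = 60.

Answer: 60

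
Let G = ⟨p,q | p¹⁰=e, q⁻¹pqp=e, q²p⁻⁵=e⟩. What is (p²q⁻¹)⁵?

Compute successive powers of (p²q⁻¹), reducing at each step:
  (p²q⁻¹)²: (p²q⁻¹) · p² = q⁻¹;   (q⁻¹) · q⁻¹ = p⁵
  (p²q⁻¹)³: (p⁵) · p² = p⁷;   (p⁷) · q⁻¹ = p²q
  (p²q⁻¹)⁴: (p²q) · p² = q;   q · q⁻¹ = e
  (p²q⁻¹)⁵: e · p² = p²;   (p²) · q⁻¹ = p²q⁻¹

Answer: p²q⁻¹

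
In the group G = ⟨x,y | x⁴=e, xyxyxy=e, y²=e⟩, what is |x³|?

Compute successive powers until reaching e:
  (x³)¹ = x³, (x³)² = x², (x³)³ = x, (x³)⁴ = e.
The smallest positive k with (x³)ᵏ = e is 4.

Answer: 4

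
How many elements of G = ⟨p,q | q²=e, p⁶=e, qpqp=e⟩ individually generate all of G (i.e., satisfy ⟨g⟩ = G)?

⟨g⟩ = G would require ord(g) = |G| = 12, but the maximum element order in G is 6 < 12. So G is not cyclic and no single element generates it: the count is 0.

Answer: 0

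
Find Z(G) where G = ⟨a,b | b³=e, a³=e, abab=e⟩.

An element z ∈ Z(G) iff z commutes with every generator.
For example e is central: e·a = a = a·e; e·b = b = b·e.
Whereas a ∉ Z(G) since a·b = ab ≠ a²b² = b·a.
Checking each of the 12 elements this way gives Z(G) = {e}, of order 1.

Answer: {e}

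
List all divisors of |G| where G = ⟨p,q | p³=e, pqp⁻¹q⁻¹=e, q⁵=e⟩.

|G| = 15 = 3 · 5. By Lagrange's theorem the order of any subgroup divides 15; the divisors of 15 are 1, 3, 5, 15.

Answer: 1, 3, 5, 15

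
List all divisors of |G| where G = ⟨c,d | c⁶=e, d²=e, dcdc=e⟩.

|G| = 12 = 2² · 3. By Lagrange's theorem the order of any subgroup divides 12; the divisors of 12 are 1, 2, 3, 4, 6, 12.

Answer: 1, 2, 3, 4, 6, 12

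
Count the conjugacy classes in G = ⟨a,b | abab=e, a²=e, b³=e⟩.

The conjugacy classes (representative and size) are:
  [e] (size 1), [ab²] (size 3), [b²] (size 2).
Class equation: 1 + 3 + 2 = 6 = |G|. So G has 3 conjugacy classes.

Answer: 3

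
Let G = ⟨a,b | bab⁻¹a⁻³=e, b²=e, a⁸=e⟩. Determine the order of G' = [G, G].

G' = [G, G] is generated by all commutators. The generator-pair commutators are: [a, b] = a⁶.
The subgroup they normally generate is {e, a², a⁴, a⁶}, of order 4.
Check: |G/G'| = 16/4 = 4 is the order of the abelianisation.

Answer: 4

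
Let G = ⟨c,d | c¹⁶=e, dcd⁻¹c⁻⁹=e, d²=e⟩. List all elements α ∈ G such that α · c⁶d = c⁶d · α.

⟨c⁶d⟩ ⊆ C_G(c⁶d) since powers of c⁶d commute with c⁶d; so |C_G(c⁶d)| ≥ |⟨c⁶d⟩| = 8.
By orbit–stabilizer, |C_G(c⁶d)| = |G| / |conj. class of c⁶d| = 32 / 2 = 16.
The 16 elements commuting with c⁶d are {e, c², c⁴, c⁶, c⁸, c¹⁰, c¹², c¹⁴, d, c¹⁰d, c²d, c¹²d, c⁴d, c¹⁴d, c⁶d, c⁸d}.

Answer: {e, c², c⁴, c⁶, c⁸, c¹⁰, c¹², c¹⁴, d, c¹⁰d, c²d, c¹²d, c⁴d, c¹⁴d, c⁶d, c⁸d}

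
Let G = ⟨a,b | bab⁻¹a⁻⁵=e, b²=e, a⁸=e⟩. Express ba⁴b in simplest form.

Multiply left to right, reducing at each step:
  b · a⁴ = a⁴b
  (a⁴b) · b = a⁴

Answer: a⁴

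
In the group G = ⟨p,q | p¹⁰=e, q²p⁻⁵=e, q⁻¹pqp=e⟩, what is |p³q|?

Compute successive powers until reaching e:
  (p³q)¹ = p³q, (p³q)² = p⁵, (p³q)³ = p³q⁻¹, (p³q)⁴ = e.
The smallest positive k with (p³q)ᵏ = e is 4.

Answer: 4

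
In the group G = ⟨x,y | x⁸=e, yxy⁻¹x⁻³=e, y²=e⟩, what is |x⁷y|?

Compute successive powers until reaching e:
  (x⁷y)¹ = x⁷y, (x⁷y)² = x⁴, (x⁷y)³ = x³y, (x⁷y)⁴ = e.
The smallest positive k with (x⁷y)ᵏ = e is 4.

Answer: 4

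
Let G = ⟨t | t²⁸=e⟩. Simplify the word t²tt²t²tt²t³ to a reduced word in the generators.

Multiply left to right, reducing at each step:
  (t²) · t = t³
  (t³) · t² = t⁵
  (t⁵) · t² = t⁷
  (t⁷) · t = t⁸
  (t⁸) · t² = t¹⁰
  (t¹⁰) · t³ = t¹³

Answer: t¹³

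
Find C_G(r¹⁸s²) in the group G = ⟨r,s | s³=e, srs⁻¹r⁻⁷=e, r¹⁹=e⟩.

⟨r¹⁸s²⟩ ⊆ C_G(r¹⁸s²) since powers of r¹⁸s² commute with r¹⁸s²; so |C_G(r¹⁸s²)| ≥ |⟨r¹⁸s²⟩| = 3.
By orbit–stabilizer, |C_G(r¹⁸s²)| = |G| / |conj. class of r¹⁸s²| = 57 / 19 = 3.
The 3 elements commuting with r¹⁸s² are {e, r⁷s, r¹⁸s²}.

Answer: {e, r⁷s, r¹⁸s²}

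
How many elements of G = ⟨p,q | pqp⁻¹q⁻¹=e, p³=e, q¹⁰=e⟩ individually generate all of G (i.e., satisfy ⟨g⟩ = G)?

G is cyclic of order 30. An element generates G iff its order is 30, and a cyclic group of order 30 has exactly φ(30) = 8 such elements.

Answer: 8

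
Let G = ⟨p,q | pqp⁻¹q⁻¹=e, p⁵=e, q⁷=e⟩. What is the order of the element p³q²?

Compute successive powers until reaching e:
  (p³q²)¹ = p³q², (p³q²)² = pq⁴, (p³q²)³ = p⁴q⁶, (p³q²)⁴ = p²q, (p³q²)⁵ = q³, (p³q²)⁶ = p³q⁵, (p³q²)⁷ = p, (p³q²)⁸ = p⁴q², (p³q²)⁹ = p²q⁴, (p³q²)¹⁰ = q⁶, (p³q²)¹¹ = p³q, (p³q²)¹² = pq³, (p³q²)¹³ = p⁴q⁵, (p³q²)¹⁴ = p², (p³q²)¹⁵ = q², (p³q²)¹⁶ = p³q⁴, (p³q²)¹⁷ = pq⁶, (p³q²)¹⁸ = p⁴q, (p³q²)¹⁹ = p²q³, (p³q²)²⁰ = q⁵, (p³q²)²¹ = p³, (p³q²)²² = pq², (p³q²)²³ = p⁴q⁴, (p³q²)²⁴ = p²q⁶, (p³q²)²⁵ = q, (p³q²)²⁶ = p³q³, (p³q²)²⁷ = pq⁵, (p³q²)²⁸ = p⁴, (p³q²)²⁹ = p²q², (p³q²)³⁰ = q⁴, (p³q²)³¹ = p³q⁶, (p³q²)³² = pq, (p³q²)³³ = p⁴q³, (p³q²)³⁴ = p²q⁵, (p³q²)³⁵ = e.
The smallest positive k with (p³q²)ᵏ = e is 35.

Answer: 35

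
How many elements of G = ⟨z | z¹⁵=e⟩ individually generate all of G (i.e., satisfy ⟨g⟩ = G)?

G is cyclic of order 15. An element generates G iff its order is 15, and a cyclic group of order 15 has exactly φ(15) = 8 such elements.

Answer: 8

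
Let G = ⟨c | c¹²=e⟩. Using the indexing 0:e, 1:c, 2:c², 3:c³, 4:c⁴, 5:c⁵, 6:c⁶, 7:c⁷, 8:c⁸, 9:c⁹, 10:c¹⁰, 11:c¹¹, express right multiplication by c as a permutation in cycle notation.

(0 1 2 3 4 5 6 7 8 9 10 11)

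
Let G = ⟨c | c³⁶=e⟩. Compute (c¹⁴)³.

Compute successive powers of (c¹⁴), reducing at each step:
  (c¹⁴)²: (c¹⁴) · c¹⁴ = c²⁸
  (c¹⁴)³: (c²⁸) · c¹⁴ = c⁶

Answer: c⁶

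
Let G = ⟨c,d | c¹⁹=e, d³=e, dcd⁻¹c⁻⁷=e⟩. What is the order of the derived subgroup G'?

G' = [G, G] is generated by all commutators. The generator-pair commutators are: [c, d] = c¹³.
The subgroup they normally generate is {e, c, c², c³, c⁴, c⁵, c⁶, c⁷, c⁸, c⁹, c¹⁰, c¹¹, c¹², c¹³, c¹⁴, c¹⁵, c¹⁶, c¹⁷, c¹⁸}, of order 19.
Check: |G/G'| = 57/19 = 3 is the order of the abelianisation.

Answer: 19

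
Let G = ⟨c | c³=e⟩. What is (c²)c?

Compute (c²) · c by multiplying left to right and reducing via the relations at each step:
  (c²) · c = e

Answer: e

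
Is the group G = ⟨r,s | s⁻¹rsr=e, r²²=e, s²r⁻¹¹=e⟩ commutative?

r·s = rs but s·r = r¹⁰s⁻¹, so r·s ≠ s·r and G is not abelian.

Answer: No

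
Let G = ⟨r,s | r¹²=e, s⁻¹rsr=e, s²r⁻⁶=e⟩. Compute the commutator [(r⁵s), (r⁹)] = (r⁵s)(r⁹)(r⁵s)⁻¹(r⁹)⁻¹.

[(r⁵s), (r⁹)] = (r⁵s)·(r⁹)·(r⁵s)⁻¹·(r⁹)⁻¹.
  (r⁵s) · (r⁹) = r²s⁻¹
  (r²s⁻¹) · (r⁵s⁻¹) = r³
  (r³) · (r³) = r⁶

Answer: r⁶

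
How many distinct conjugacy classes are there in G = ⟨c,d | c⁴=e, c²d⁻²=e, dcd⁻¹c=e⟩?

The conjugacy classes (representative and size) are:
  [e] (size 1), [c³] (size 2), [c²] (size 1), [d⁻¹] (size 2), [cd] (size 2).
Class equation: 1 + 2 + 1 + 2 + 2 = 8 = |G|. So G has 5 conjugacy classes.

Answer: 5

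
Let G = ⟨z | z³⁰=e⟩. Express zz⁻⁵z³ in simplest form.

Multiply left to right, reducing at each step:
  z · z⁻⁵ = z²⁶
  (z²⁶) · z³ = z²⁹

Answer: z²⁹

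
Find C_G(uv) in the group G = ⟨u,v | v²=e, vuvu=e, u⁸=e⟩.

⟨uv⟩ ⊆ C_G(uv) since powers of uv commute with uv; so |C_G(uv)| ≥ |⟨uv⟩| = 2.
By orbit–stabilizer, |C_G(uv)| = |G| / |conj. class of uv| = 16 / 4 = 4.
The 4 elements commuting with uv are {e, u⁴, uv, u⁵v}.

Answer: {e, u⁴, uv, u⁵v}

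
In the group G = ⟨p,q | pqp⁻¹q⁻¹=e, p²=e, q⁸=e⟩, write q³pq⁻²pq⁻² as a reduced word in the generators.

Multiply left to right, reducing at each step:
  (q³) · p = pq³
  (pq³) · q⁻² = pq
  (pq) · p = q
  q · q⁻² = q⁷

Answer: q⁷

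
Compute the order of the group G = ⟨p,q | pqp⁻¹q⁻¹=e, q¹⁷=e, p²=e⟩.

Enumerate words in the generators, reducing via the relations: the distinct elements are
  {e, p, q, pq, q², q³, q⁴, q⁵, q⁶, q⁷, q⁸, q⁹, pq², pq³, pq⁴, pq⁵, pq⁶, pq⁷, pq⁸, pq⁹, q¹², q¹³, q¹¹, q¹⁰, q¹⁴, q¹⁵, q¹⁶, pq¹², pq¹³, pq¹¹, pq¹⁰, pq¹⁴, pq¹⁵, pq¹⁶}.
No further products give new elements, so |G| = 34.

Answer: 34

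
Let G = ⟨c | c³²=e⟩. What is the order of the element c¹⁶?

Compute successive powers until reaching e:
  (c¹⁶)¹ = c¹⁶, (c¹⁶)² = e.
The smallest positive k with (c¹⁶)ᵏ = e is 2.

Answer: 2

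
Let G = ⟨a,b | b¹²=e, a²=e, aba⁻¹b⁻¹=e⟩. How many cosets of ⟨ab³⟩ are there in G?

First find ord(ab³) by computing successive powers:
  (ab³)¹ = ab³, (ab³)² = b⁶, (ab³)³ = ab⁹, (ab³)⁴ = e.
So |⟨ab³⟩| = ord(ab³) = 4. With |G| = 24, by Lagrange [G : ⟨ab³⟩] = 24/4 = 6.

Answer: 6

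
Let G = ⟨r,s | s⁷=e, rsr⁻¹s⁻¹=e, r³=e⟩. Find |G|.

Enumerate words in the generators, reducing via the relations: the distinct elements are
  {e, r, s, rs, r², s², s³, s⁴, s⁵, s⁶, rs², rs³, rs⁴, rs⁵, rs⁶, r²s, r²s², r²s³, r²s⁴, r²s⁵, r²s⁶}.
No further products give new elements, so |G| = 21.

Answer: 21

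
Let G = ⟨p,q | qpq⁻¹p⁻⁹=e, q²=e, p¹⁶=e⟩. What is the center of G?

An element z ∈ Z(G) iff z commutes with every generator.
For example p² is central: (p²)·p = p³ = p·(p²); (p²)·q = p²q = q·(p²).
Whereas p ∉ Z(G) since p·q = pq ≠ p⁹q = q·p.
Checking each of the 32 elements this way gives Z(G) = {e, p², p⁴, p⁶, p⁸, p¹⁰, p¹², p¹⁴}, of order 8.

Answer: {e, p², p⁴, p⁶, p⁸, p¹⁰, p¹², p¹⁴}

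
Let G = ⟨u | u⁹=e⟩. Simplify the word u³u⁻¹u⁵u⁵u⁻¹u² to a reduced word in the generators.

Multiply left to right, reducing at each step:
  (u³) · u⁻¹ = u²
  (u²) · u⁵ = u⁷
  (u⁷) · u⁵ = u³
  (u³) · u⁻¹ = u²
  (u²) · u² = u⁴

Answer: u⁴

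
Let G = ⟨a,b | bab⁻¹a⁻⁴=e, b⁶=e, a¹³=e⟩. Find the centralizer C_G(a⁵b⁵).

⟨a⁵b⁵⟩ ⊆ C_G(a⁵b⁵) since powers of a⁵b⁵ commute with a⁵b⁵; so |C_G(a⁵b⁵)| ≥ |⟨a⁵b⁵⟩| = 6.
By orbit–stabilizer, |C_G(a⁵b⁵)| = |G| / |conj. class of a⁵b⁵| = 78 / 13 = 6.
The 6 elements commuting with a⁵b⁵ are {e, a⁶b, a³b⁴, a⁴b², a⁵b⁵, a⁹b³}.

Answer: {e, a⁶b, a³b⁴, a⁴b², a⁵b⁵, a⁹b³}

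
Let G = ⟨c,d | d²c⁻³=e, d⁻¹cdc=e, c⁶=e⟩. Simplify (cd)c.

Compute (cd) · c by multiplying left to right and reducing via the relations at each step:
  (cd) · c = d

Answer: d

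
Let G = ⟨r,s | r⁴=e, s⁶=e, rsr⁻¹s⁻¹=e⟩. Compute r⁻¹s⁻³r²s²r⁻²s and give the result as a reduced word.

Multiply left to right, reducing at each step:
  (r³) · s⁻³ = r³s³
  (r³s³) · r² = rs³
  (rs³) · s² = rs⁵
  (rs⁵) · r⁻² = r³s⁵
  (r³s⁵) · s = r³

Answer: r³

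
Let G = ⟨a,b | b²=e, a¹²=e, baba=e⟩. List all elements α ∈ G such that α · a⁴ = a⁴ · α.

⟨a⁴⟩ ⊆ C_G(a⁴) since powers of a⁴ commute with a⁴; so |C_G(a⁴)| ≥ |⟨a⁴⟩| = 3.
By orbit–stabilizer, |C_G(a⁴)| = |G| / |conj. class of a⁴| = 24 / 2 = 12.
The 12 elements commuting with a⁴ are {e, a, a², a³, a⁴, a⁵, a⁶, a⁷, a⁸, a⁹, a¹⁰, a¹¹}.

Answer: {e, a, a², a³, a⁴, a⁵, a⁶, a⁷, a⁸, a⁹, a¹⁰, a¹¹}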